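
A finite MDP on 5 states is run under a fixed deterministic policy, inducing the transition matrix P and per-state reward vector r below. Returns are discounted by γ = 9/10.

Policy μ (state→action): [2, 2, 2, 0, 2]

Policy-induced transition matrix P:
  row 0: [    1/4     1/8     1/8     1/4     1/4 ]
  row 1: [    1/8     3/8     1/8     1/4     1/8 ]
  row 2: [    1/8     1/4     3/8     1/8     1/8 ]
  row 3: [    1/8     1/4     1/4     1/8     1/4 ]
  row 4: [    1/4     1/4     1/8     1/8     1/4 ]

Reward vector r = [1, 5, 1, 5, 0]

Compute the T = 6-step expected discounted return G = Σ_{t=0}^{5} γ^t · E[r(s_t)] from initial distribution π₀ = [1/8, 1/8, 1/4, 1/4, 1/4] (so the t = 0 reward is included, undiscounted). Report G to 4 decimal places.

G = 11.5753

t=0: π = [0.1250, 0.1250, 0.2500, 0.2500, 0.2500], E[r] = 2.2500, γ^t·E[r] = 2.250000, running G = 2.250000
t=1: π = [0.1719, 0.2500, 0.2188, 0.1563, 0.2031], E[r] = 2.4219, γ^t·E[r] = 2.179688, running G = 4.429688
t=2: π = [0.1719, 0.2598, 0.1992, 0.1777, 0.1914], E[r] = 2.5586, γ^t·E[r] = 2.072461, running G = 6.502148
t=3: π = [0.1704, 0.2610, 0.1970, 0.1790, 0.1926], E[r] = 2.5671, γ^t·E[r] = 1.871444, running G = 8.373593
t=4: π = [0.1704, 0.2613, 0.1966, 0.1789, 0.1927], E[r] = 2.5682, γ^t·E[r] = 1.685020, running G = 10.058613
t=5: π = [0.1704, 0.2614, 0.1965, 0.1790, 0.1928], E[r] = 2.5686, γ^t·E[r] = 1.516712, running G = 11.575325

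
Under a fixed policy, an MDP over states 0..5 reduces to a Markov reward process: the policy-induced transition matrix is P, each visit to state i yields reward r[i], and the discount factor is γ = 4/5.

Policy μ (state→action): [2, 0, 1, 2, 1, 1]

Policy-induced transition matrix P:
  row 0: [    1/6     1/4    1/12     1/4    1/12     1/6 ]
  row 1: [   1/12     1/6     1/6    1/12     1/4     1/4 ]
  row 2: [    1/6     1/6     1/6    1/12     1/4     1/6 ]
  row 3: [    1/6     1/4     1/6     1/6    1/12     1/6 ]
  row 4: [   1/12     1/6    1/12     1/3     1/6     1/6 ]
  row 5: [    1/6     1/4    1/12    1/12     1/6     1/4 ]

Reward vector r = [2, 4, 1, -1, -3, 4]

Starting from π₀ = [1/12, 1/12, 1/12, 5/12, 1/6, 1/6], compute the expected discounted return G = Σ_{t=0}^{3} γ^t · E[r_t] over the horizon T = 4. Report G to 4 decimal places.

t=0: π = [0.0833, 0.0833, 0.0833, 0.4167, 0.1667, 0.1667], E[r] = 0.3333, γ^t·E[r] = 0.333333, running G = 0.333333
t=1: π = [0.1458, 0.2222, 0.1319, 0.1736, 0.1389, 0.1875], E[r] = 1.4722, γ^t·E[r] = 1.177778, running G = 1.511111
t=2: π = [0.1366, 0.2089, 0.1273, 0.1568, 0.1696, 0.2008], E[r] = 1.3738, γ^t·E[r] = 0.879259, running G = 2.390370
t=3: π = [0.1351, 0.2079, 0.1244, 0.1616, 0.1702, 0.2008], E[r] = 1.3571, γ^t·E[r] = 0.694815, running G = 3.085185

G = 3.0852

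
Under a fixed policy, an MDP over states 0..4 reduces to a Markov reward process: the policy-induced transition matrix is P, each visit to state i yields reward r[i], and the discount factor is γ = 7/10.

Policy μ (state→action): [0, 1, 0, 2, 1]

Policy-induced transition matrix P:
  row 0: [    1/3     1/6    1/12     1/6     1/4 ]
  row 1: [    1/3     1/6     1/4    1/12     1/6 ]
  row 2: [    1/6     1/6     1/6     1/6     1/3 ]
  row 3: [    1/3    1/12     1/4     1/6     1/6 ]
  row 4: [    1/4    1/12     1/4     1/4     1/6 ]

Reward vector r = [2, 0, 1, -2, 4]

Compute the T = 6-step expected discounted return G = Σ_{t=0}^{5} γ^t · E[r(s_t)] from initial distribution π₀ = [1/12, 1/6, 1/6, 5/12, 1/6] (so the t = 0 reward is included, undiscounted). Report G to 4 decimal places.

t=0: π = [0.0833, 0.1667, 0.1667, 0.4167, 0.1667], E[r] = 0.1667, γ^t·E[r] = 0.166667, running G = 0.166667
t=1: π = [0.2917, 0.1181, 0.2222, 0.1667, 0.2014], E[r] = 1.2778, γ^t·E[r] = 0.894444, running G = 1.061111
t=2: π = [0.2795, 0.1360, 0.1829, 0.1736, 0.2280], E[r] = 1.3067, γ^t·E[r] = 0.640289, running G = 1.701400
t=3: π = [0.2839, 0.1332, 0.1882, 0.1743, 0.2204], E[r] = 1.2890, γ^t·E[r] = 0.442115, running G = 2.143516
t=4: π = [0.2836, 0.1338, 0.1870, 0.1739, 0.2217], E[r] = 1.2931, γ^t·E[r] = 0.310467, running G = 2.453983
t=5: π = [0.2837, 0.1337, 0.1871, 0.1740, 0.2215], E[r] = 1.2924, γ^t·E[r] = 0.217217, running G = 2.671200

G = 2.6712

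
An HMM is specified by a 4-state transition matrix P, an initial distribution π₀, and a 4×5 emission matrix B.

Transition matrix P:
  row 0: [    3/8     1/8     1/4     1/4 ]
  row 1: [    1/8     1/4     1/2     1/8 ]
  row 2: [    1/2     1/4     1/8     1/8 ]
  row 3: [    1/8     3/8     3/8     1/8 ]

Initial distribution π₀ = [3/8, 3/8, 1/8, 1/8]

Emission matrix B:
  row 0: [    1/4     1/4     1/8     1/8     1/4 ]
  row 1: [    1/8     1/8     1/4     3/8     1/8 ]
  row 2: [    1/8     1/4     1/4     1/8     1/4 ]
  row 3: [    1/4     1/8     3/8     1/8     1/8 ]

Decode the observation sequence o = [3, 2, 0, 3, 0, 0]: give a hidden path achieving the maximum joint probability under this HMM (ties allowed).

path = [1, 2, 0, 0, 0, 0]

t=0: δ = [4.688e-02, 1.406e-01, 1.562e-02, 1.562e-02]  (obs o_0=3)
t=1: δ = [2.197e-03, 8.789e-03, 1.758e-02, 6.592e-03]  ψ = [0, 1, 1, 1]  (obs o_1=2)
t=2: δ = [2.197e-03, 5.493e-04, 5.493e-04, 5.493e-04]  ψ = [2, 2, 1, 2]  (obs o_2=0)
t=3: δ = [1.030e-04, 1.030e-04, 6.866e-05, 6.866e-05]  ψ = [0, 0, 0, 0]  (obs o_3=3)
t=4: δ = [9.656e-06, 3.219e-06, 6.437e-06, 6.437e-06]  ψ = [0, 1, 1, 0]  (obs o_4=0)
t=5: δ = [9.052e-07, 3.017e-07, 3.017e-07, 6.035e-07]  ψ = [0, 3, 0, 0]  (obs o_5=0)
backtrack: best end state = 0; path = [1, 2, 0, 0, 0, 0]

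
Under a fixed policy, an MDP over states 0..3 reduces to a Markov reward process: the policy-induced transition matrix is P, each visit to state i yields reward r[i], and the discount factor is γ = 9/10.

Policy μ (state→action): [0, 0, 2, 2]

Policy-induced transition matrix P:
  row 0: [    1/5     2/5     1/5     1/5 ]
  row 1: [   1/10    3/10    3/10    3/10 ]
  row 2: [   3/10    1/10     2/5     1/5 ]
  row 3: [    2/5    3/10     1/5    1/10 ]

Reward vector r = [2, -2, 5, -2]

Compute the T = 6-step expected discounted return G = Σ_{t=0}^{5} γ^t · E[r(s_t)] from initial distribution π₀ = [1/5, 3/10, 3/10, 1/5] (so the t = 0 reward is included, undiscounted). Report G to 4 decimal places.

t=0: π = [0.2000, 0.3000, 0.3000, 0.2000], E[r] = 0.9000, γ^t·E[r] = 0.900000, running G = 0.900000
t=1: π = [0.2400, 0.2600, 0.2900, 0.2100], E[r] = 0.9900, γ^t·E[r] = 0.891000, running G = 1.791000
t=2: π = [0.2450, 0.2660, 0.2840, 0.2050], E[r] = 0.9680, γ^t·E[r] = 0.784080, running G = 2.575080
t=3: π = [0.2428, 0.2677, 0.2834, 0.2061], E[r] = 0.9550, γ^t·E[r] = 0.696195, running G = 3.271275
t=4: π = [0.2428, 0.2676, 0.2835, 0.2062], E[r] = 0.9553, γ^t·E[r] = 0.626779, running G = 3.898054
t=5: π = [0.2428, 0.2676, 0.2835, 0.2061], E[r] = 0.9554, γ^t·E[r] = 0.564165, running G = 4.462219

G = 4.4622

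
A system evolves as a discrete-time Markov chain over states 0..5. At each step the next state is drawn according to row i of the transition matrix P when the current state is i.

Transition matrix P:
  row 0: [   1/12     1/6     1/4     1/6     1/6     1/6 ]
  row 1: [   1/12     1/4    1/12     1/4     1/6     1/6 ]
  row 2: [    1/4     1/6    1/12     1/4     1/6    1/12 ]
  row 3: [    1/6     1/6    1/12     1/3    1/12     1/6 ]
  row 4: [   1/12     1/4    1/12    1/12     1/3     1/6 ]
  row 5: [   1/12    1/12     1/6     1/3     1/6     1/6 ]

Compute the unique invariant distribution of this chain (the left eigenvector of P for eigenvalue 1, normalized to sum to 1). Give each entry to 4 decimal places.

Balance equations π_j = Σ_i π_i·P[i][j]:
  π_0 = 1/12·π_0 + 1/12·π_1 + 1/4·π_2 + 1/6·π_3 + 1/12·π_4 + 1/12·π_5
  π_1 = 1/6·π_0 + 1/4·π_1 + 1/6·π_2 + 1/6·π_3 + 1/4·π_4 + 1/12·π_5
  π_2 = 1/4·π_0 + 1/12·π_1 + 1/12·π_2 + 1/12·π_3 + 1/12·π_4 + 1/6·π_5
  π_3 = 1/6·π_0 + 1/4·π_1 + 1/4·π_2 + 1/3·π_3 + 1/12·π_4 + 1/3·π_5
  π_4 = 1/6·π_0 + 1/6·π_1 + 1/6·π_2 + 1/12·π_3 + 1/3·π_4 + 1/6·π_5
  normalize: π_0 + π_1 + π_2 + π_3 + π_4 + π_5 = 1
Solving the linear system gives exactly π = [11342/92103, 33805/184206, 3590/30701, 7487/30701, 10783/61402, 14453/92103].

π = [0.1231, 0.1835, 0.1169, 0.2439, 0.1756, 0.1569]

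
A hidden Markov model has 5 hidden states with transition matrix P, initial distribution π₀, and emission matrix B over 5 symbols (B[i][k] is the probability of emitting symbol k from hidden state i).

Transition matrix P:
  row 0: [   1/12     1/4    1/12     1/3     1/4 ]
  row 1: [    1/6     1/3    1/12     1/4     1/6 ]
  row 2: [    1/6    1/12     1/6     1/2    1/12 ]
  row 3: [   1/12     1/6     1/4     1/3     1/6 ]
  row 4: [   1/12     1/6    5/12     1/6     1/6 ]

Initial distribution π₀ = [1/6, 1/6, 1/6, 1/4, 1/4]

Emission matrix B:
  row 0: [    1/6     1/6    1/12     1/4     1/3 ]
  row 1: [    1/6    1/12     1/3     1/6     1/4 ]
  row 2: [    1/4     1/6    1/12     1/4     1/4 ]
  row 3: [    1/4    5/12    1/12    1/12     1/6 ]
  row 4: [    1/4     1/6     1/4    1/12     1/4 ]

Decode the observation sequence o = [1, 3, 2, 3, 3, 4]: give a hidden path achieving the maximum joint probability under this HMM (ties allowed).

t=0: δ = [2.778e-02, 1.389e-02, 2.778e-02, 1.042e-01, 4.167e-02]  (obs o_0=1)
t=1: δ = [2.170e-03, 2.894e-03, 6.510e-03, 2.894e-03, 1.447e-03]  ψ = [3, 3, 3, 3, 3]  (obs o_1=3)
t=2: δ = [9.042e-05, 3.215e-04, 9.042e-05, 2.713e-04, 1.356e-04]  ψ = [2, 1, 2, 2, 0]  (obs o_2=2)
t=3: δ = [1.340e-05, 1.786e-05, 1.695e-05, 7.535e-06, 4.465e-06]  ψ = [1, 1, 3, 3, 1]  (obs o_3=3)
t=4: δ = [7.442e-07, 9.923e-07, 7.064e-07, 7.064e-07, 2.791e-07]  ψ = [1, 1, 2, 2, 0]  (obs o_4=3)
t=5: δ = [5.513e-08, 8.269e-08, 4.415e-08, 5.887e-08, 4.651e-08]  ψ = [1, 1, 3, 2, 0]  (obs o_5=4)
backtrack: best end state = 1; path = [3, 1, 1, 1, 1, 1]

path = [3, 1, 1, 1, 1, 1]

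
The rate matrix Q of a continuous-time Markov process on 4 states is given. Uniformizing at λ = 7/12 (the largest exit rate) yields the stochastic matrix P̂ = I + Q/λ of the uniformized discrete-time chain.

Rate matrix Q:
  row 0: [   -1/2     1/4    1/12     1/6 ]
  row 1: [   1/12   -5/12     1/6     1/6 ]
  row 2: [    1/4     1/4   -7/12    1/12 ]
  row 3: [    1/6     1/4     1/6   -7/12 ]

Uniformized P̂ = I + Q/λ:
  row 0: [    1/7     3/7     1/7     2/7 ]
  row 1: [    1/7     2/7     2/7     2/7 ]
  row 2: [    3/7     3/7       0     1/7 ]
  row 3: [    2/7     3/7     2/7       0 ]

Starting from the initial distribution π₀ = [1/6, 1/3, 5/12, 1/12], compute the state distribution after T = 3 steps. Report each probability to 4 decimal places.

π = [0.2313, 0.3751, 0.1966, 0.1970]

t=0: π = [0.1667, 0.3333, 0.4167, 0.0833]
t=1: π = [0.2738, 0.3810, 0.1429, 0.2024]
t=2: π = [0.2126, 0.3741, 0.2058, 0.2075]
t=3: π = [0.2313, 0.3751, 0.1966, 0.1970]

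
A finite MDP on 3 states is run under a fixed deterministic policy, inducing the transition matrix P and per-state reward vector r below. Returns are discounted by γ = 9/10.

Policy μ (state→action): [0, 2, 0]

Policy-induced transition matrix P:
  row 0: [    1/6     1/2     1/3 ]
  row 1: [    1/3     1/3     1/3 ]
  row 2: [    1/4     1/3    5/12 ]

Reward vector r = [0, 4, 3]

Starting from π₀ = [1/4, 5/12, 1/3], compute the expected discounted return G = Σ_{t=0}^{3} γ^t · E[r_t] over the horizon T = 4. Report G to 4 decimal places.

G = 8.9905

t=0: π = [0.2500, 0.4167, 0.3333], E[r] = 2.6667, γ^t·E[r] = 2.666667, running G = 2.666667
t=1: π = [0.2639, 0.3750, 0.3611], E[r] = 2.5833, γ^t·E[r] = 2.325000, running G = 4.991667
t=2: π = [0.2593, 0.3773, 0.3634], E[r] = 2.5995, γ^t·E[r] = 2.105625, running G = 7.097292
t=3: π = [0.2598, 0.3765, 0.3636], E[r] = 2.5970, γ^t·E[r] = 1.893234, running G = 8.990526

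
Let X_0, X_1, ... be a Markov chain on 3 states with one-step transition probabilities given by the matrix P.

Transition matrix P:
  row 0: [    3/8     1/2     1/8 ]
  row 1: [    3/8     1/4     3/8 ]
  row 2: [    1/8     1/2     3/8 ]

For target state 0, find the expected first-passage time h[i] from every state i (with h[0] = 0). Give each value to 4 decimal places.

First-step conditioning: h[0] = 0; for i ≠ 0, h[i] = 1 + Σ_k P[i][k]·h[k].
  h[1] = 1 + 1/4·h[1] + 3/8·h[2]
  h[2] = 1 + 1/2·h[1] + 3/8·h[2]
Solving the 2×2 linear system over states ≠ 0 gives exactly h = [0, 32/9, 40/9] (h[0] = 0 is the target).

h = [0.0000, 3.5556, 4.4444]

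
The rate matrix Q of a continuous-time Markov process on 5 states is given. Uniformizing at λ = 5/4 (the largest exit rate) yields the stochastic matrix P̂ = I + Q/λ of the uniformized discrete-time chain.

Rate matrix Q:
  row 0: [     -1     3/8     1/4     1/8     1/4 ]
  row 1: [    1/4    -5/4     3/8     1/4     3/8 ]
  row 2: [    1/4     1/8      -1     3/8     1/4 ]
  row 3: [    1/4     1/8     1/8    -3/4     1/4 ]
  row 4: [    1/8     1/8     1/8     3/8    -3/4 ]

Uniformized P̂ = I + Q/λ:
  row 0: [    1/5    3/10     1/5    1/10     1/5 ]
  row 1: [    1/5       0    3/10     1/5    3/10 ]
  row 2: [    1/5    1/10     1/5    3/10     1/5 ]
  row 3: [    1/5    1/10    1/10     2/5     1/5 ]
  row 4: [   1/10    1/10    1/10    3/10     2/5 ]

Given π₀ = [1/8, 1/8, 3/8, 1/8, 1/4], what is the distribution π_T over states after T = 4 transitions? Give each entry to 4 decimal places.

π = [0.1735, 0.1225, 0.1576, 0.2811, 0.2653]

t=0: π = [0.1250, 0.1250, 0.3750, 0.1250, 0.2500]
t=1: π = [0.1750, 0.1125, 0.1750, 0.2750, 0.2625]
t=2: π = [0.1738, 0.1238, 0.1575, 0.2813, 0.2638]
t=3: π = [0.1736, 0.1224, 0.1579, 0.2810, 0.2651]
t=4: π = [0.1735, 0.1225, 0.1576, 0.2811, 0.2653]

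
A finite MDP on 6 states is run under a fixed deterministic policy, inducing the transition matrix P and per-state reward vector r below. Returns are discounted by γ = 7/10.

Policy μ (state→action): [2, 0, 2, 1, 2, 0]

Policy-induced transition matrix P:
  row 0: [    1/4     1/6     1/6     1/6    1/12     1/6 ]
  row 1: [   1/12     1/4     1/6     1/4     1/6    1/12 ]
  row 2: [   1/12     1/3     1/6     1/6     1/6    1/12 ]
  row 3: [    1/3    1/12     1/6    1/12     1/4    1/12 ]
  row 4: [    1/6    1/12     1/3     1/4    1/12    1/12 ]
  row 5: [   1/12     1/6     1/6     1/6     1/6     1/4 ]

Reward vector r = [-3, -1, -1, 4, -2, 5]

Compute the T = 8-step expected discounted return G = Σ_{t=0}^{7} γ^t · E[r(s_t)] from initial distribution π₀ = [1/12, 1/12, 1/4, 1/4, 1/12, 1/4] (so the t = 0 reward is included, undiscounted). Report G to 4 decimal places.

t=0: π = [0.0833, 0.0833, 0.2500, 0.2500, 0.0833, 0.2500], E[r] = 1.5000, γ^t·E[r] = 1.500000, running G = 1.500000
t=1: π = [0.1667, 0.1875, 0.1806, 0.1597, 0.1736, 0.1319], E[r] = 0.0833, γ^t·E[r] = 0.058333, running G = 1.558333
t=2: π = [0.1655, 0.1846, 0.1956, 0.1834, 0.1516, 0.1192], E[r] = 0.1499, γ^t·E[r] = 0.073443, running G = 1.631777
t=3: π = [0.1694, 0.1867, 0.1919, 0.1794, 0.1555, 0.1170], E[r] = 0.1046, γ^t·E[r] = 0.035878, running G = 1.667655
t=4: π = [0.1694, 0.1863, 0.1926, 0.1802, 0.1545, 0.1170], E[r] = 0.1096, γ^t·E[r] = 0.026314, running G = 1.693969
t=5: π = [0.1695, 0.1864, 0.1924, 0.1801, 0.1547, 0.1169], E[r] = 0.1082, γ^t·E[r] = 0.018185, running G = 1.712153
t=6: π = [0.1695, 0.1864, 0.1924, 0.1801, 0.1547, 0.1169], E[r] = 0.1085, γ^t·E[r] = 0.012764, running G = 1.724917
t=7: π = [0.1695, 0.1864, 0.1924, 0.1801, 0.1547, 0.1169], E[r] = 0.1084, γ^t·E[r] = 0.008931, running G = 1.733848

G = 1.7338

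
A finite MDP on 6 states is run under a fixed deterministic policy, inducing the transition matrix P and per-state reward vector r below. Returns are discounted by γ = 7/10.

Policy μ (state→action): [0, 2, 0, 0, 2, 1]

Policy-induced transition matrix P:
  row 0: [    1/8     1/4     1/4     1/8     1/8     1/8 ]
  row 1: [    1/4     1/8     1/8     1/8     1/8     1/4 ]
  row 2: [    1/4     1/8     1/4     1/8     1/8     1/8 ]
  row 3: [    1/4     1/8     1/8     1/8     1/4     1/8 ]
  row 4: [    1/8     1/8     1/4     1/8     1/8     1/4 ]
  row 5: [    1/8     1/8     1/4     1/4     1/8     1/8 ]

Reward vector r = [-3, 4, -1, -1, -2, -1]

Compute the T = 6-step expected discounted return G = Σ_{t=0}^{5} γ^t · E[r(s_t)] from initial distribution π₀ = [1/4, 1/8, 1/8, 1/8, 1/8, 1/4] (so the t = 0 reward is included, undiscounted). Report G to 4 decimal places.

G = -2.4645

t=0: π = [0.2500, 0.1250, 0.1250, 0.1250, 0.1250, 0.2500], E[r] = -1.0000, γ^t·E[r] = -1.000000, running G = -1.000000
t=1: π = [0.1719, 0.1563, 0.2188, 0.1563, 0.1406, 0.1563], E[r] = -0.7031, γ^t·E[r] = -0.492188, running G = -1.492188
t=2: π = [0.1914, 0.1465, 0.2109, 0.1445, 0.1445, 0.1621], E[r] = -0.7949, γ^t·E[r] = -0.389512, running G = -1.881699
t=3: π = [0.1877, 0.1489, 0.2136, 0.1453, 0.1431, 0.1614], E[r] = -0.7739, γ^t·E[r] = -0.265457, running G = -2.147156
t=4: π = [0.1885, 0.1485, 0.2132, 0.1452, 0.1432, 0.1615], E[r] = -0.7778, γ^t·E[r] = -0.186743, running G = -2.333899
t=5: π = [0.1884, 0.1486, 0.2133, 0.1452, 0.1431, 0.1615], E[r] = -0.7771, γ^t·E[r] = -0.130601, running G = -2.464500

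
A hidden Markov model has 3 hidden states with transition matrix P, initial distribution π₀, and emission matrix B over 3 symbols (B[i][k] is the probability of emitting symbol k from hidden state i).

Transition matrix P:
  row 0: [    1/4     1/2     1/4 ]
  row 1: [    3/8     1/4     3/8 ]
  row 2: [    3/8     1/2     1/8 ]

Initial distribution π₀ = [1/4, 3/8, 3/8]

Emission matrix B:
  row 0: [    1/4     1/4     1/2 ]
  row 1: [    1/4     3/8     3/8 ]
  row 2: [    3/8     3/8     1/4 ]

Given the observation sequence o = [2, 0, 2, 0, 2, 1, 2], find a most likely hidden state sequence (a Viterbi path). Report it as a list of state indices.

path = [1, 2, 1, 2, 0, 1, 0]

t=0: δ = [1.250e-01, 1.406e-01, 9.375e-02]  (obs o_0=2)
t=1: δ = [1.318e-02, 1.562e-02, 1.978e-02]  ψ = [1, 0, 1]  (obs o_1=0)
t=2: δ = [3.708e-03, 3.708e-03, 1.465e-03]  ψ = [2, 2, 1]  (obs o_2=2)
t=3: δ = [3.476e-04, 4.635e-04, 5.214e-04]  ψ = [1, 0, 1]  (obs o_3=0)
t=4: δ = [9.777e-05, 9.777e-05, 4.345e-05]  ψ = [2, 2, 1]  (obs o_4=2)
t=5: δ = [9.166e-06, 1.833e-05, 1.375e-05]  ψ = [1, 0, 1]  (obs o_5=1)
t=6: δ = [3.437e-06, 2.578e-06, 1.719e-06]  ψ = [1, 2, 1]  (obs o_6=2)
backtrack: best end state = 0; path = [1, 2, 1, 2, 0, 1, 0]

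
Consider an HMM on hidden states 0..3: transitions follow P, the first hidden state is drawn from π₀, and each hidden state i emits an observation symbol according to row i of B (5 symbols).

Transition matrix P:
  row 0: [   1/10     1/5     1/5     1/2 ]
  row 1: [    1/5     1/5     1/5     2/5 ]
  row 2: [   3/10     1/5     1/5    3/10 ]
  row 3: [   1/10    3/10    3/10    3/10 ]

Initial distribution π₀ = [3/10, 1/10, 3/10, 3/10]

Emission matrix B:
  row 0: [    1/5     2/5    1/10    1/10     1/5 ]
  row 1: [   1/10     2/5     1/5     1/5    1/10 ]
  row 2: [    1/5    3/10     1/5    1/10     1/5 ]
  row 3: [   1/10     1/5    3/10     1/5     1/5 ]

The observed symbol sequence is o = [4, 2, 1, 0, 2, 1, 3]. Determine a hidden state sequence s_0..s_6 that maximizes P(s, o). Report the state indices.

t=0: δ = [6.000e-02, 1.000e-02, 6.000e-02, 6.000e-02]  (obs o_0=4)
t=1: δ = [1.800e-03, 3.600e-03, 3.600e-03, 9.000e-03]  ψ = [2, 3, 3, 0]  (obs o_1=2)
t=2: δ = [4.320e-04, 1.080e-03, 8.100e-04, 5.400e-04]  ψ = [2, 3, 3, 3]  (obs o_2=1)
t=3: δ = [4.860e-05, 2.160e-05, 4.320e-05, 4.320e-05]  ψ = [2, 1, 1, 1]  (obs o_3=0)
t=4: δ = [1.296e-06, 2.592e-06, 2.592e-06, 7.290e-06]  ψ = [2, 3, 3, 0]  (obs o_4=2)
t=5: δ = [3.110e-07, 8.748e-07, 6.561e-07, 4.374e-07]  ψ = [2, 3, 3, 3]  (obs o_5=1)
t=6: δ = [1.968e-08, 3.499e-08, 1.750e-08, 6.998e-08]  ψ = [2, 1, 1, 1]  (obs o_6=3)
backtrack: best end state = 3; path = [0, 3, 2, 0, 3, 1, 3]

path = [0, 3, 2, 0, 3, 1, 3]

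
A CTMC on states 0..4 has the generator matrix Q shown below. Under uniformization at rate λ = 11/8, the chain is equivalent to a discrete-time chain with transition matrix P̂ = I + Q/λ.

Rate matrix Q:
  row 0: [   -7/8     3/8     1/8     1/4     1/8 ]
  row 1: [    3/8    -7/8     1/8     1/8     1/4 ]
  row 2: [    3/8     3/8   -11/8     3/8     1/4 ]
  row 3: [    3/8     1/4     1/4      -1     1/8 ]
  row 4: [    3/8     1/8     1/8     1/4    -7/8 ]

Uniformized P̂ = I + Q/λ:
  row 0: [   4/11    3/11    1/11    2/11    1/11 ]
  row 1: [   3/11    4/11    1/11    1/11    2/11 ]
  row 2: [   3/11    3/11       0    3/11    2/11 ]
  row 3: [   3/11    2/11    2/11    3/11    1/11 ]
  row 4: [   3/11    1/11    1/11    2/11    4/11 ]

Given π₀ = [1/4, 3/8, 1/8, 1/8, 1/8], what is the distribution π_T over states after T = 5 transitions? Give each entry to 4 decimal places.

t=0: π = [0.2500, 0.3750, 0.1250, 0.1250, 0.1250]
t=1: π = [0.2955, 0.2727, 0.0909, 0.1705, 0.1705]
t=2: π = [0.2996, 0.2510, 0.0981, 0.1808, 0.1705]
t=3: π = [0.3000, 0.2481, 0.0984, 0.1844, 0.1691]
t=4: π = [0.3000, 0.2478, 0.0987, 0.1850, 0.1685]
t=5: π = [0.3000, 0.2478, 0.0987, 0.1851, 0.1684]

π = [0.3000, 0.2478, 0.0987, 0.1851, 0.1684]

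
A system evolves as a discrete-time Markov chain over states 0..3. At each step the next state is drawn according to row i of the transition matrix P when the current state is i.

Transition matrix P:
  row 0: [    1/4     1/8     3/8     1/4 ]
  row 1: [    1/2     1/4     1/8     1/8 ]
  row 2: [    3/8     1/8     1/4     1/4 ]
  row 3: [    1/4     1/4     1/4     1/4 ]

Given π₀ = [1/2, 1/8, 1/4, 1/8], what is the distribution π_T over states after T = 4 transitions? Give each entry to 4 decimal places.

t=0: π = [0.5000, 0.1250, 0.2500, 0.1250]
t=1: π = [0.3125, 0.1563, 0.2969, 0.2344]
t=2: π = [0.3262, 0.1738, 0.2695, 0.2305]
t=3: π = [0.3271, 0.1755, 0.2690, 0.2283]
t=4: π = [0.3275, 0.1755, 0.2690, 0.2281]

π = [0.3275, 0.1755, 0.2690, 0.2281]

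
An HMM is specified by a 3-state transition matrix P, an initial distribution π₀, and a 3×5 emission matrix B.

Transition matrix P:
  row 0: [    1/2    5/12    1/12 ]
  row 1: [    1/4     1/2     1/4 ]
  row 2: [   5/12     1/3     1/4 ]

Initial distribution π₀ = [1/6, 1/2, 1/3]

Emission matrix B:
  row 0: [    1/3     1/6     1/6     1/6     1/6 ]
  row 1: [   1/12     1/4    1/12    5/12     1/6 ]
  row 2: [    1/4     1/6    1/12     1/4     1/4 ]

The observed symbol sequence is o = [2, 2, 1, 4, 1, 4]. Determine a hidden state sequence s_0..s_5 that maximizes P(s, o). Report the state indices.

path = [0, 0, 1, 1, 1, 1]

t=0: δ = [2.778e-02, 4.167e-02, 2.778e-02]  (obs o_0=2)
t=1: δ = [2.315e-03, 1.736e-03, 8.681e-04]  ψ = [0, 1, 1]  (obs o_1=2)
t=2: δ = [1.929e-04, 2.411e-04, 7.234e-05]  ψ = [0, 0, 1]  (obs o_2=1)
t=3: δ = [1.608e-05, 2.009e-05, 1.507e-05]  ψ = [0, 1, 1]  (obs o_3=4)
t=4: δ = [1.340e-06, 2.512e-06, 8.372e-07]  ψ = [0, 1, 1]  (obs o_4=1)
t=5: δ = [1.116e-07, 2.093e-07, 1.570e-07]  ψ = [0, 1, 1]  (obs o_5=4)
backtrack: best end state = 1; path = [0, 0, 1, 1, 1, 1]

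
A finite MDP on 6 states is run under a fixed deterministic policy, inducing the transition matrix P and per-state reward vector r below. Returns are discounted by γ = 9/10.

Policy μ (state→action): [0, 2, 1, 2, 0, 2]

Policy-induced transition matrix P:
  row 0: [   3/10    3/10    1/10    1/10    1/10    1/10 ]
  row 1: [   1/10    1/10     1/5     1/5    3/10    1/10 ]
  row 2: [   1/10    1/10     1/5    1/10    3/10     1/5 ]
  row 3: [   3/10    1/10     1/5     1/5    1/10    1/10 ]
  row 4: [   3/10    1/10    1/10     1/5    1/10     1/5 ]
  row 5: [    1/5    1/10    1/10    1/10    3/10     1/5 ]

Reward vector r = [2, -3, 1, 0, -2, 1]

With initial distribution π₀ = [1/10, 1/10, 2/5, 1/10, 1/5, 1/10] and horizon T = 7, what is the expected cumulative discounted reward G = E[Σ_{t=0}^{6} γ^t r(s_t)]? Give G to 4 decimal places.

G = -0.2766

t=0: π = [0.1000, 0.1000, 0.4000, 0.1000, 0.2000, 0.1000], E[r] = 0.0000, γ^t·E[r] = 0.000000, running G = 0.000000
t=1: π = [0.1900, 0.1200, 0.1600, 0.1400, 0.2200, 0.1700], E[r] = -0.0900, γ^t·E[r] = -0.081000, running G = -0.081000
t=2: π = [0.2270, 0.1380, 0.1420, 0.1480, 0.1900, 0.1550], E[r] = -0.0430, γ^t·E[r] = -0.034830, running G = -0.115830
t=3: π = [0.2285, 0.1454, 0.1428, 0.1476, 0.1870, 0.1487], E[r] = -0.0617, γ^t·E[r] = -0.044979, running G = -0.160809
t=4: π = [0.2275, 0.1457, 0.1436, 0.1480, 0.1874, 0.1479], E[r] = -0.0655, γ^t·E[r] = -0.042942, running G = -0.203751
t=5: π = [0.2274, 0.1455, 0.1437, 0.1481, 0.1874, 0.1479], E[r] = -0.0650, γ^t·E[r] = -0.038393, running G = -0.242144
t=6: π = [0.2274, 0.1455, 0.1437, 0.1481, 0.1874, 0.1479], E[r] = -0.0649, γ^t·E[r] = -0.034484, running G = -0.276628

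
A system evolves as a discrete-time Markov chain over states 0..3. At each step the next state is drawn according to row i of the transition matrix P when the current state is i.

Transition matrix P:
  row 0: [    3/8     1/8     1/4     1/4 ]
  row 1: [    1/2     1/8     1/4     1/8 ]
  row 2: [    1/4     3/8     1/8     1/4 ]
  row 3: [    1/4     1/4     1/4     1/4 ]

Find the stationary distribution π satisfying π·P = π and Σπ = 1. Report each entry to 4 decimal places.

Balance equations π_j = Σ_i π_i·P[i][j]:
  π_0 = 3/8·π_0 + 1/2·π_1 + 1/4·π_2 + 1/4·π_3
  π_1 = 1/8·π_0 + 1/8·π_1 + 3/8·π_2 + 1/4·π_3
  π_2 = 1/4·π_0 + 1/4·π_1 + 1/8·π_2 + 1/4·π_3
  normalize: π_0 + π_1 + π_2 + π_3 = 1
Solving the linear system gives exactly π = [202/585, 122/585, 2/9, 131/585].

π = [0.3453, 0.2085, 0.2222, 0.2239]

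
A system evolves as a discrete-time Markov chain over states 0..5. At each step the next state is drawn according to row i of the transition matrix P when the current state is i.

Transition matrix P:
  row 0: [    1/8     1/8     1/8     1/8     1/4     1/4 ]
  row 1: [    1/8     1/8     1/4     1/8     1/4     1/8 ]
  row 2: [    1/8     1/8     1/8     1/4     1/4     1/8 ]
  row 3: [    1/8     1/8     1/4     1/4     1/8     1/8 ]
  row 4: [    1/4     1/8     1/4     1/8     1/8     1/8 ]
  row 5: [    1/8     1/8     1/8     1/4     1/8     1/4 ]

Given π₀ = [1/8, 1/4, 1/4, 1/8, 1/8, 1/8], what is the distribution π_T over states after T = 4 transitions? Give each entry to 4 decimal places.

π = [0.1479, 0.1250, 0.1876, 0.1930, 0.1825, 0.1640]

t=0: π = [0.1250, 0.2500, 0.2500, 0.1250, 0.1250, 0.1250]
t=1: π = [0.1406, 0.1250, 0.1875, 0.1875, 0.2031, 0.1563]
t=2: π = [0.1504, 0.1250, 0.1895, 0.1914, 0.1816, 0.1621]
t=3: π = [0.1477, 0.1250, 0.1873, 0.1929, 0.1831, 0.1641]
t=4: π = [0.1479, 0.1250, 0.1876, 0.1930, 0.1825, 0.1640]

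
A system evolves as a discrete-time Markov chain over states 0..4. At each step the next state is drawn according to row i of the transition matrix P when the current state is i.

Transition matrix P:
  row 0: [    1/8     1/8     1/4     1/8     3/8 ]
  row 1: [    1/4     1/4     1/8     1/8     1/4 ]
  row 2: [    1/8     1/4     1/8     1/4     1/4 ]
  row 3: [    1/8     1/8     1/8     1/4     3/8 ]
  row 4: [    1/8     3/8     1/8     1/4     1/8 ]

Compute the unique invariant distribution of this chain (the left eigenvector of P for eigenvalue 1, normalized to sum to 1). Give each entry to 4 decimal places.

π = [0.1548, 0.2383, 0.1443, 0.2009, 0.2617]

Balance equations π_j = Σ_i π_i·P[i][j]:
  π_0 = 1/8·π_0 + 1/4·π_1 + 1/8·π_2 + 1/8·π_3 + 1/8·π_4
  π_1 = 1/8·π_0 + 1/4·π_1 + 1/4·π_2 + 1/8·π_3 + 3/8·π_4
  π_2 = 1/4·π_0 + 1/8·π_1 + 1/8·π_2 + 1/8·π_3 + 1/8·π_4
  π_3 = 1/8·π_0 + 1/8·π_1 + 1/4·π_2 + 1/4·π_3 + 1/4·π_4
  normalize: π_0 + π_1 + π_2 + π_3 + π_4 = 1
Solving the linear system gives exactly π = [89/575, 137/575, 83/575, 231/1150, 301/1150].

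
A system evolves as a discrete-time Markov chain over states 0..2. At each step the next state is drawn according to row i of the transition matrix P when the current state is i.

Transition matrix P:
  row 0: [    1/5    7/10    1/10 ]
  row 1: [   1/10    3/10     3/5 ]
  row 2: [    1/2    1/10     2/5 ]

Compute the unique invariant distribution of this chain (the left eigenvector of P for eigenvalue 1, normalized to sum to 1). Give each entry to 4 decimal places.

π = [0.2813, 0.3359, 0.3828]

Balance equations π_j = Σ_i π_i·P[i][j]:
  π_0 = 1/5·π_0 + 1/10·π_1 + 1/2·π_2
  π_1 = 7/10·π_0 + 3/10·π_1 + 1/10·π_2
  normalize: π_0 + π_1 + π_2 = 1
Solving the linear system gives exactly π = [9/32, 43/128, 49/128].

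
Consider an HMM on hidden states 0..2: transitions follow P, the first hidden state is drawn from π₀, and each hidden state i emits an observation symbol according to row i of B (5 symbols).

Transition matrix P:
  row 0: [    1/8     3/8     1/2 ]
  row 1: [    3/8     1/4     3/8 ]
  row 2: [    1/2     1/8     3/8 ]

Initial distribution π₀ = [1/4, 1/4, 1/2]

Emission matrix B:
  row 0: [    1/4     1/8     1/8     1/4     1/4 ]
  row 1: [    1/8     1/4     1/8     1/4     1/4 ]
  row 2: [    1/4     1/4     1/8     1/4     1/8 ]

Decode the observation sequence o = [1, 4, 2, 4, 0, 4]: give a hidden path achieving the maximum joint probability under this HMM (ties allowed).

path = [2, 0, 2, 0, 2, 0]

t=0: δ = [3.125e-02, 6.250e-02, 1.250e-01]  (obs o_0=1)
t=1: δ = [1.562e-02, 3.906e-03, 5.859e-03]  ψ = [2, 1, 2]  (obs o_1=4)
t=2: δ = [3.662e-04, 7.324e-04, 9.766e-04]  ψ = [2, 0, 0]  (obs o_2=2)
t=3: δ = [1.221e-04, 4.578e-05, 4.578e-05]  ψ = [2, 1, 2]  (obs o_3=4)
t=4: δ = [5.722e-06, 5.722e-06, 1.526e-05]  ψ = [2, 0, 0]  (obs o_4=0)
t=5: δ = [1.907e-06, 5.364e-07, 7.153e-07]  ψ = [2, 0, 2]  (obs o_5=4)
backtrack: best end state = 0; path = [2, 0, 2, 0, 2, 0]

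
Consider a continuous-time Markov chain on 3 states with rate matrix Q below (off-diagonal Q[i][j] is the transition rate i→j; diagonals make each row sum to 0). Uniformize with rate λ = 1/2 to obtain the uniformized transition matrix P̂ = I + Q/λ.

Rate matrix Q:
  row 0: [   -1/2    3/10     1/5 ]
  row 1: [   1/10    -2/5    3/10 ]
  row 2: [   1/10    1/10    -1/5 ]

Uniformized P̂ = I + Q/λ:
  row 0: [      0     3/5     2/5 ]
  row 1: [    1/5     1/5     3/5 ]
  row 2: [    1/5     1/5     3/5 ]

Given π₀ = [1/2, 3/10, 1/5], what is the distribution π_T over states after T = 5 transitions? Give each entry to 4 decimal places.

t=0: π = [0.5000, 0.3000, 0.2000]
t=1: π = [0.1000, 0.4000, 0.5000]
t=2: π = [0.1800, 0.2400, 0.5800]
t=3: π = [0.1640, 0.2720, 0.5640]
t=4: π = [0.1672, 0.2656, 0.5672]
t=5: π = [0.1666, 0.2669, 0.5666]

π = [0.1666, 0.2669, 0.5666]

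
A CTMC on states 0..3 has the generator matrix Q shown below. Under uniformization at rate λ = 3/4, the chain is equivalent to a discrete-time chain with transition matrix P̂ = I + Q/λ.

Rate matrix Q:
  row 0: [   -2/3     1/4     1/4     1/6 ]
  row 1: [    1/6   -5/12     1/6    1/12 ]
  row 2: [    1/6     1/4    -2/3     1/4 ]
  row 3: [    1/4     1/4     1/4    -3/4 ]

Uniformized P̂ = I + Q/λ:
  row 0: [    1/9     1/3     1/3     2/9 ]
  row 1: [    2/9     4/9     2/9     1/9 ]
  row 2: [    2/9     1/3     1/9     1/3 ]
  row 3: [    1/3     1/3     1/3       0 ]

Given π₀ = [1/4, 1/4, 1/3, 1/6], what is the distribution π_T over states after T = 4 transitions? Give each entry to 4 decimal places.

t=0: π = [0.2500, 0.2500, 0.3333, 0.1667]
t=1: π = [0.2130, 0.3611, 0.2315, 0.1944]
t=2: π = [0.2202, 0.3735, 0.2418, 0.1646]
t=3: π = [0.2160, 0.3748, 0.2381, 0.1710]
t=4: π = [0.2172, 0.3750, 0.2388, 0.1690]

π = [0.2172, 0.3750, 0.2388, 0.1690]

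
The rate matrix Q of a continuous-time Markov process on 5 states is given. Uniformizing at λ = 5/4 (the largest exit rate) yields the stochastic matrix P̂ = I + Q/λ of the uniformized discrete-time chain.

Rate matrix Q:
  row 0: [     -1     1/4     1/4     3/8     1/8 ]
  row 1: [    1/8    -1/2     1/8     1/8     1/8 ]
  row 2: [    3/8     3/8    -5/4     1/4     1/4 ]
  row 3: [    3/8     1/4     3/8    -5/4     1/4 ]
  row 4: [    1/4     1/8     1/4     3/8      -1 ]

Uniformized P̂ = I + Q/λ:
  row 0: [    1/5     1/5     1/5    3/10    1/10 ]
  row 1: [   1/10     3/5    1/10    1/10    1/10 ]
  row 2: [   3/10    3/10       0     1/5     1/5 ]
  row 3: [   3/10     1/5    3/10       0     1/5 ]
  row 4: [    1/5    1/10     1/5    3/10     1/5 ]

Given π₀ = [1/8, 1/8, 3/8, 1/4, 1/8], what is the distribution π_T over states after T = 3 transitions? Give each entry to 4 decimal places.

π = [0.2038, 0.3239, 0.1554, 0.1679, 0.1491]

t=0: π = [0.1250, 0.1250, 0.3750, 0.2500, 0.1250]
t=1: π = [0.2500, 0.2750, 0.1375, 0.1625, 0.1750]
t=2: π = [0.2025, 0.3063, 0.1613, 0.1825, 0.1475]
t=3: π = [0.2038, 0.3239, 0.1554, 0.1679, 0.1491]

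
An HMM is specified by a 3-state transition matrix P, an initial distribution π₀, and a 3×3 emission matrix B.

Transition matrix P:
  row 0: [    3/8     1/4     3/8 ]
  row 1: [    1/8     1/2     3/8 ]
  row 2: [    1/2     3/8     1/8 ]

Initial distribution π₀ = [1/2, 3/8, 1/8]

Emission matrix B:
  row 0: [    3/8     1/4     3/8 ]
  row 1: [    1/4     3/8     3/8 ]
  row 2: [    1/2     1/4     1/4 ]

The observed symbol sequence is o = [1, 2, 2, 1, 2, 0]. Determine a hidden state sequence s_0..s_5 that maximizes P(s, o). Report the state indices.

path = [1, 1, 1, 1, 1, 2]

t=0: δ = [1.250e-01, 1.406e-01, 3.125e-02]  (obs o_0=1)
t=1: δ = [1.758e-02, 2.637e-02, 1.318e-02]  ψ = [0, 1, 1]  (obs o_1=2)
t=2: δ = [2.472e-03, 4.944e-03, 2.472e-03]  ψ = [0, 1, 1]  (obs o_2=2)
t=3: δ = [3.090e-04, 9.270e-04, 4.635e-04]  ψ = [2, 1, 1]  (obs o_3=1)
t=4: δ = [8.690e-05, 1.738e-04, 8.690e-05]  ψ = [2, 1, 1]  (obs o_4=2)
t=5: δ = [1.629e-05, 2.173e-05, 3.259e-05]  ψ = [2, 1, 1]  (obs o_5=0)
backtrack: best end state = 2; path = [1, 1, 1, 1, 1, 2]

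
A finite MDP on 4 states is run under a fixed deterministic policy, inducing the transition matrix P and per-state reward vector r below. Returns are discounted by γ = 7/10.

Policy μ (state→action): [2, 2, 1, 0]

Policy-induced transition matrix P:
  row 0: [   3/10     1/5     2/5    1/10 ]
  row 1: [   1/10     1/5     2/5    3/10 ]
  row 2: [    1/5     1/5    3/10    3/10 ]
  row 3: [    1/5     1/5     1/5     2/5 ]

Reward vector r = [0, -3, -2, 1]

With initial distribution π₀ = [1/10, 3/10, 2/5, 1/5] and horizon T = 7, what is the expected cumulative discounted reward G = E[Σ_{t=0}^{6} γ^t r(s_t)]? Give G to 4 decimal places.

t=0: π = [0.1000, 0.3000, 0.4000, 0.2000], E[r] = -1.5000, γ^t·E[r] = -1.500000, running G = -1.500000
t=1: π = [0.1800, 0.2000, 0.3200, 0.3000], E[r] = -0.9400, γ^t·E[r] = -0.658000, running G = -2.158000
t=2: π = [0.1980, 0.2000, 0.3080, 0.2940], E[r] = -0.9220, γ^t·E[r] = -0.451780, running G = -2.609780
t=3: π = [0.1998, 0.2000, 0.3104, 0.2898], E[r] = -0.9310, γ^t·E[r] = -0.319333, running G = -2.929113
t=4: π = [0.2000, 0.2000, 0.3110, 0.2890], E[r] = -0.9330, γ^t·E[r] = -0.224008, running G = -3.153121
t=5: π = [0.2000, 0.2000, 0.3111, 0.2889], E[r] = -0.9333, γ^t·E[r] = -0.156857, running G = -3.309979
t=6: π = [0.2000, 0.2000, 0.3111, 0.2889], E[r] = -0.9333, γ^t·E[r] = -0.109805, running G = -3.419784

G = -3.4198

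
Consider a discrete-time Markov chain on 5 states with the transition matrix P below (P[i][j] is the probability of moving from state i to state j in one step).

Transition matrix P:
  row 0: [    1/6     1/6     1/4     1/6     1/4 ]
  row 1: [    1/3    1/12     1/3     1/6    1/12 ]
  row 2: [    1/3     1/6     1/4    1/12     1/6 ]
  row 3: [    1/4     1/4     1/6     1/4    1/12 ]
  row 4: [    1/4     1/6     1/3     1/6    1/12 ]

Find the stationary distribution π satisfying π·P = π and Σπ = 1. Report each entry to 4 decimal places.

Balance equations π_j = Σ_i π_i·P[i][j]:
  π_0 = 1/6·π_0 + 1/3·π_1 + 1/3·π_2 + 1/4·π_3 + 1/4·π_4
  π_1 = 1/6·π_0 + 1/12·π_1 + 1/6·π_2 + 1/4·π_3 + 1/6·π_4
  π_2 = 1/4·π_0 + 1/3·π_1 + 1/4·π_2 + 1/6·π_3 + 1/3·π_4
  π_3 = 1/6·π_0 + 1/6·π_1 + 1/12·π_2 + 1/4·π_3 + 1/6·π_4
  normalize: π_0 + π_1 + π_2 + π_3 + π_4 = 1
Solving the linear system gives exactly π = [6323/23971, 3979/23971, 6307/23971, 3785/23971, 3577/23971].

π = [0.2638, 0.1660, 0.2631, 0.1579, 0.1492]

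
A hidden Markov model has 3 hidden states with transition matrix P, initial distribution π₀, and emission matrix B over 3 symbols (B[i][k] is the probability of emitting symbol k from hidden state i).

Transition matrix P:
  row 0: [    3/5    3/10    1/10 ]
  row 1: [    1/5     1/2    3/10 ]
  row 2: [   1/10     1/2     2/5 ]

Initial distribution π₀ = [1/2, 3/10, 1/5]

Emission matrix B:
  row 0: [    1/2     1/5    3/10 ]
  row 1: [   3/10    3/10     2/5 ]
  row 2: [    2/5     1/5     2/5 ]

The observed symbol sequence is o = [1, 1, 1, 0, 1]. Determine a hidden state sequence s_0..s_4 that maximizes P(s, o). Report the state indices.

path = [0, 0, 0, 0, 0]

t=0: δ = [1.000e-01, 9.000e-02, 4.000e-02]  (obs o_0=1)
t=1: δ = [1.200e-02, 1.350e-02, 5.400e-03]  ψ = [0, 1, 1]  (obs o_1=1)
t=2: δ = [1.440e-03, 2.025e-03, 8.100e-04]  ψ = [0, 1, 1]  (obs o_2=1)
t=3: δ = [4.320e-04, 3.037e-04, 2.430e-04]  ψ = [0, 1, 1]  (obs o_3=0)
t=4: δ = [5.184e-05, 4.556e-05, 1.944e-05]  ψ = [0, 1, 2]  (obs o_4=1)
backtrack: best end state = 0; path = [0, 0, 0, 0, 0]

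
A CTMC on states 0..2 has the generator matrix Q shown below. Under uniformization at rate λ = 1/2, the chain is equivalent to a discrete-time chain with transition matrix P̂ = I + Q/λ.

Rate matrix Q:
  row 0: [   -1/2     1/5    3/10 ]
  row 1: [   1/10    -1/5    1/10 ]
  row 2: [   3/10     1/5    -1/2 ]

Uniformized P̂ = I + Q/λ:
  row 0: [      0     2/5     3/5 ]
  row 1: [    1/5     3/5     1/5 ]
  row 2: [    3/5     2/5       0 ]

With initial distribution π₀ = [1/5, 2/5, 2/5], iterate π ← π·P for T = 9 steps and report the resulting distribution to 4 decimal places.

t=0: π = [0.2000, 0.4000, 0.4000]
t=1: π = [0.3200, 0.4800, 0.2000]
t=2: π = [0.2160, 0.4960, 0.2880]
t=3: π = [0.2720, 0.4992, 0.2288]
t=4: π = [0.2371, 0.4998, 0.2630]
t=5: π = [0.2578, 0.5000, 0.2422]
t=6: π = [0.2453, 0.5000, 0.2547]
t=7: π = [0.2528, 0.5000, 0.2472]
t=8: π = [0.2483, 0.5000, 0.2517]
t=9: π = [0.2510, 0.5000, 0.2490]

π = [0.2510, 0.5000, 0.2490]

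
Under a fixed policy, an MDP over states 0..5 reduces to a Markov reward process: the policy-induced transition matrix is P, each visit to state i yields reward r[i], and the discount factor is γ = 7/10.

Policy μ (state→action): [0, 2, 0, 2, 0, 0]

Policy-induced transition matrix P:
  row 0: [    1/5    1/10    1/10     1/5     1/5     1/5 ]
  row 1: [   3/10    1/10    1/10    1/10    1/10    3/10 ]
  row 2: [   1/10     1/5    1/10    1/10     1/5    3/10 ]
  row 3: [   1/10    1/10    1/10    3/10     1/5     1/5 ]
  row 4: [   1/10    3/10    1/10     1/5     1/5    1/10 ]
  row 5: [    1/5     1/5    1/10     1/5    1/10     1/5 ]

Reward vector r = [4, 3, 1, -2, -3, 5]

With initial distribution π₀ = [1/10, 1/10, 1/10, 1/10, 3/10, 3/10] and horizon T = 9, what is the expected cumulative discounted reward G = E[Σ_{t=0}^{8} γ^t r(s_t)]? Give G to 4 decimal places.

t=0: π = [0.1000, 0.1000, 0.1000, 0.1000, 0.3000, 0.3000], E[r] = 1.2000, γ^t·E[r] = 1.200000, running G = 1.200000
t=1: π = [0.1600, 0.2000, 0.1000, 0.1900, 0.1600, 0.1900], E[r] = 1.4300, γ^t·E[r] = 1.001000, running G = 2.201000
t=2: π = [0.1750, 0.1610, 0.1000, 0.1890, 0.1610, 0.2140], E[r] = 1.4920, γ^t·E[r] = 0.731080, running G = 2.932080
t=3: π = [0.1711, 0.1636, 0.1000, 0.1928, 0.1625, 0.2100], E[r] = 1.4521, γ^t·E[r] = 0.498070, running G = 3.430150
t=4: π = [0.1708, 0.1635, 0.1000, 0.1929, 0.1626, 0.2101], E[r] = 1.4506, γ^t·E[r] = 0.348291, running G = 3.778442
t=5: π = [0.1708, 0.1635, 0.1000, 0.1929, 0.1626, 0.2101], E[r] = 1.4504, γ^t·E[r] = 0.243772, running G = 4.022214
t=6: π = [0.1708, 0.1635, 0.1000, 0.1929, 0.1626, 0.2101], E[r] = 1.4504, γ^t·E[r] = 0.170644, running G = 4.192858
t=7: π = [0.1708, 0.1635, 0.1000, 0.1929, 0.1626, 0.2101], E[r] = 1.4504, γ^t·E[r] = 0.119451, running G = 4.312309
t=8: π = [0.1708, 0.1635, 0.1000, 0.1929, 0.1626, 0.2101], E[r] = 1.4504, γ^t·E[r] = 0.083616, running G = 4.395924

G = 4.3959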